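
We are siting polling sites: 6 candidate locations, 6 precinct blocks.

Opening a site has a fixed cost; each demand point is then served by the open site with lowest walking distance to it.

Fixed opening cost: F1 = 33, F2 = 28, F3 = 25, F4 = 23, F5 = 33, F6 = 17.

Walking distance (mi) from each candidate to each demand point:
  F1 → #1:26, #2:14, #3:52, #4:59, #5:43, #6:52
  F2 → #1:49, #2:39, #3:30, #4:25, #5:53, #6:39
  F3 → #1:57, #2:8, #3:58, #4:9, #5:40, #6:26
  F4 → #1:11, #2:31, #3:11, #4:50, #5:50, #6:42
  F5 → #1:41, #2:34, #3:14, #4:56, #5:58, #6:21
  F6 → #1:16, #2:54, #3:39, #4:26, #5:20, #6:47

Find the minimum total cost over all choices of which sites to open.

150

Open {F3, F4, F6}: assign each demand point to its cheapest open site.
  #1→F4 11, #2→F3 8, #3→F4 11, #4→F3 9, #5→F6 20, #6→F3 26
  walking distance 85, fixed 65 → total 150.
Compare {F3, F4}: walking distance 105 + fixed 48 = 153.
Compare {F3, F6}: walking distance 118 + fixed 42 = 160.
Compare {F3, F5, F6}: walking distance 88 + fixed 75 = 163.
All other subsets cost ≥ 153. Minimum total cost: 150.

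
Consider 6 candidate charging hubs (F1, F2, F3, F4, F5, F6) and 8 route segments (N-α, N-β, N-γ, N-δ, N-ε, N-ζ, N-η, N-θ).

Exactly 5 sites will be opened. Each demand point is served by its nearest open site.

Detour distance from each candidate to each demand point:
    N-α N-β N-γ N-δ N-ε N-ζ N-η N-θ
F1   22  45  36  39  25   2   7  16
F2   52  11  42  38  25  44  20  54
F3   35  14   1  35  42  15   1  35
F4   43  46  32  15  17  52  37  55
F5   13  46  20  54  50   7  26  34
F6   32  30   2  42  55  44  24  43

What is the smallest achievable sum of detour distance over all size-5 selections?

Open {F1, F2, F3, F4, F5}.
  N-α→F5 13, N-β→F2 11, N-γ→F3 1, N-δ→F4 15, N-ε→F4 17, N-ζ→F1 2, N-η→F3 1, N-θ→F1 16  ⇒ total 76.
Compare {F1, F3, F4, F5, F6}: total 79.
Compare {F1, F2, F4, F5, F6}: total 83.
No size-5 selection does better; minimum is 76.

76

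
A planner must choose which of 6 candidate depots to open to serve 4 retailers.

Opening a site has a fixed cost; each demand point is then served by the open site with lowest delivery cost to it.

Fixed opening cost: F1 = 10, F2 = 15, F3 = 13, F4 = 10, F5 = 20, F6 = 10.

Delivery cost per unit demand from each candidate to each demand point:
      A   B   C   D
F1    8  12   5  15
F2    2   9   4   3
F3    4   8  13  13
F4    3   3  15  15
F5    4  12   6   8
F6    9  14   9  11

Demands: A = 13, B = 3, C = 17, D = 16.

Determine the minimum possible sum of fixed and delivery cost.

176

Open {F2, F4}: assign each demand point to its cheapest open site.
  A→F2 13×2=26, B→F4 3×3=9, C→F2 17×4=68, D→F2 16×3=48
  delivery cost 151, fixed 25 → total 176.
Compare {F2}: delivery cost 169 + fixed 15 = 184.
Compare {F1, F2, F4}: delivery cost 151 + fixed 35 = 186.
Compare {F2, F4, F6}: delivery cost 151 + fixed 35 = 186.
All other subsets cost ≥ 184. Minimum total cost: 176.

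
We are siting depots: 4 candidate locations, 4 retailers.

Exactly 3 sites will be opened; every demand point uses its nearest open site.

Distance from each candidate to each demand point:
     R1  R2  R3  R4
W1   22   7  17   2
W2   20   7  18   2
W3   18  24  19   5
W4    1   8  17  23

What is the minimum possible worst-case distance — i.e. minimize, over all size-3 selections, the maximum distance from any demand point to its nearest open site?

17

Open {W1, W2, W4}.
  Farthest demand point is R3 at distance 17 (to W1); all others are ≤ 17.
With {W1, W3, W4} the worst case is 17.
With {W2, W3, W4} the worst case is 17.
No size-3 selection achieves below 17.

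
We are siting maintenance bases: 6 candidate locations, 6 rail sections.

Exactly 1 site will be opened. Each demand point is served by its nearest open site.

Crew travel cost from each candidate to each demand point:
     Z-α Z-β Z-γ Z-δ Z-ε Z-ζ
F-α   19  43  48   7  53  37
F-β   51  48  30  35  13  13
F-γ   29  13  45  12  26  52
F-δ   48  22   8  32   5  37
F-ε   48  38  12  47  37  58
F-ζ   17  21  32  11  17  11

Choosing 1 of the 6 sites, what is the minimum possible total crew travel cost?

109

Open {F-ζ}.
  Z-α→F-ζ 17, Z-β→F-ζ 21, Z-γ→F-ζ 32, Z-δ→F-ζ 11, Z-ε→F-ζ 17, Z-ζ→F-ζ 11  ⇒ total 109.
Compare {F-δ}: total 152.
Compare {F-γ}: total 177.
No size-1 selection does better; minimum is 109.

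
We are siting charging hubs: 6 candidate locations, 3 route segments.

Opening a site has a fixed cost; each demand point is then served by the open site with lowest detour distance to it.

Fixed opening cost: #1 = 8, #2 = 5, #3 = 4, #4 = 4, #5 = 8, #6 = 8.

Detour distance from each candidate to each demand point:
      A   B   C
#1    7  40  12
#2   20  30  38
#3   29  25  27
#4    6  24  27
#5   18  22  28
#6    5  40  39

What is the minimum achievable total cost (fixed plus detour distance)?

54

Open {#1, #4}: assign each demand point to its cheapest open site.
  A→#4 6, B→#4 24, C→#1 12
  detour distance 42, fixed 12 → total 54.
Compare {#1, #3}: detour distance 44 + fixed 12 = 56.
Compare {#1, #5}: detour distance 41 + fixed 16 = 57.
Compare {#1, #3, #4}: detour distance 42 + fixed 16 = 58.
All other subsets cost ≥ 56. Minimum total cost: 54.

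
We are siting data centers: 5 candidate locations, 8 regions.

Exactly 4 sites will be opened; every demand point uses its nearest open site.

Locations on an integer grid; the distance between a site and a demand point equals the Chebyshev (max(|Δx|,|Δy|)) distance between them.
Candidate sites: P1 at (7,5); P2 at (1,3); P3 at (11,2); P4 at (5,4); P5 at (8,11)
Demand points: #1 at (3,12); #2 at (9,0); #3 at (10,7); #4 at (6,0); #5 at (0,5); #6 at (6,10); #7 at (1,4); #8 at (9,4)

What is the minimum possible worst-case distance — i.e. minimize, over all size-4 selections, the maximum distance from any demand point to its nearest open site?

Open {P1, P2, P3, P5}.
  Farthest demand point is #1 at distance 5 (to P5); all others are ≤ 5.
With {P1, P2, P4, P5} the worst case is 5.
With {P1, P3, P4, P5} the worst case is 5.
No size-4 selection achieves below 5.

5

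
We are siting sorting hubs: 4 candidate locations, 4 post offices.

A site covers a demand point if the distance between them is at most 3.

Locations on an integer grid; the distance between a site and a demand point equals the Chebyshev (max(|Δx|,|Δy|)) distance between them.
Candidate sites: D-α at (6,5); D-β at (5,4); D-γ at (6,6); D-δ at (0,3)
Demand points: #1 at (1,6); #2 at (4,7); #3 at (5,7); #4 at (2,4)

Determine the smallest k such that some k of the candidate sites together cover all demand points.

2

Coverage sets (demand points within 3 of each site):
  D-α: {#2, #3}
  D-β: {#2, #3, #4}
  D-γ: {#2, #3}
  D-δ: {#1, #4}
No single site covers all 4 demand points.
But {D-α, D-δ} covers everything, so the minimum is 2.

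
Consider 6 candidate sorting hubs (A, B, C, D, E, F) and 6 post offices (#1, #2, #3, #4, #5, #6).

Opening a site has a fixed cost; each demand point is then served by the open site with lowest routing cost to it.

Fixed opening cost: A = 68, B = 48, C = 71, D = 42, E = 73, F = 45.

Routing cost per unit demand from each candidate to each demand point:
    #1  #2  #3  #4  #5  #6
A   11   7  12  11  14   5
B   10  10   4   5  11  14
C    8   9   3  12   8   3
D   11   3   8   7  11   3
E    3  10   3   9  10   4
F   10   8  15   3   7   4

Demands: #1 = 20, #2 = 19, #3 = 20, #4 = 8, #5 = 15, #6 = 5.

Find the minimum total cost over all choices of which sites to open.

481

Open {D, E, F}: assign each demand point to its cheapest open site.
  #1→E 20×3=60, #2→D 19×3=57, #3→E 20×3=60, #4→F 8×3=24, #5→F 15×7=105, #6→D 5×3=15
  routing cost 321, fixed 160 → total 481.
Compare {D, E}: routing cost 398 + fixed 115 = 513.
Compare {B, D, E, F}: routing cost 321 + fixed 208 = 529.
Compare {E, F}: routing cost 421 + fixed 118 = 539.
All other subsets cost ≥ 513. Minimum total cost: 481.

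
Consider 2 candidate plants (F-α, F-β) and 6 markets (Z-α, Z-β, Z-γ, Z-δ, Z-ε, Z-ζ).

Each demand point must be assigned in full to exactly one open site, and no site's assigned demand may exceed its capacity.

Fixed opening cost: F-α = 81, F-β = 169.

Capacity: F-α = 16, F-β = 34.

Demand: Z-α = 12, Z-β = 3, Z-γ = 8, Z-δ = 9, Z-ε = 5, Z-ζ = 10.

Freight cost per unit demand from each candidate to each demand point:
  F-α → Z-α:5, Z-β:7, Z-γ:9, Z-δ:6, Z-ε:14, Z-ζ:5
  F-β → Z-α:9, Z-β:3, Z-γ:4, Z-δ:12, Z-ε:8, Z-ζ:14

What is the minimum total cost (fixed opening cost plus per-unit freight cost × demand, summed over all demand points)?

Open {F-α, F-β}; cheapest assignment that respects the capacities:
  F-α (cap 16, load 13): Z-β, Z-ζ — cost 3×7 + 10×5 = 71
  F-β (cap 34, load 34): Z-α, Z-γ, Z-δ, Z-ε — cost 12×9 + 8×4 + 9×12 + 5×8 = 288
  Shipping 359, fixed 250 → total 609.
  Any other capacity-feasible assignment to {F-α, F-β} ships for at least 359.
Total demand is 47 and no other set of sites has combined capacity ≥ 47, so {F-α, F-β} is the only feasible choice of open sites. Minimum: 609.

609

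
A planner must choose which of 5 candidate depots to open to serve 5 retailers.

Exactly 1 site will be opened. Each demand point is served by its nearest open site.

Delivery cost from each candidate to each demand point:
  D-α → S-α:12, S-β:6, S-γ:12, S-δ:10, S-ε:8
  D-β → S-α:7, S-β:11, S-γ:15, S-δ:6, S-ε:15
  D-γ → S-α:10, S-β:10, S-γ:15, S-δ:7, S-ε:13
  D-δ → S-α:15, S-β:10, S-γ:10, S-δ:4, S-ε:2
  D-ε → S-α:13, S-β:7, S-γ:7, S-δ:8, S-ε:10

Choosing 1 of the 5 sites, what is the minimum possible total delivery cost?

Open {D-δ}.
  S-α→D-δ 15, S-β→D-δ 10, S-γ→D-δ 10, S-δ→D-δ 4, S-ε→D-δ 2  ⇒ total 41.
Compare {D-ε}: total 45.
Compare {D-α}: total 48.
No size-1 selection does better; minimum is 41.

41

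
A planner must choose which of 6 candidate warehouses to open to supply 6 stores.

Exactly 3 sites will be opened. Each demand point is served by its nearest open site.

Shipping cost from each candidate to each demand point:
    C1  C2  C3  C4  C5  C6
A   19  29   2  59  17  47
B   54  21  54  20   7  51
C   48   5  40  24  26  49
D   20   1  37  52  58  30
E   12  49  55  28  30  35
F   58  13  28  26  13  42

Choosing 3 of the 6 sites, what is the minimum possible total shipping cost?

79

Open {A, B, D}.
  C1→A 19, C2→D 1, C3→A 2, C4→B 20, C5→B 7, C6→D 30  ⇒ total 79.
Compare {A, D, E}: total 90.
Compare {A, D, F}: total 91.
No size-3 selection does better; minimum is 79.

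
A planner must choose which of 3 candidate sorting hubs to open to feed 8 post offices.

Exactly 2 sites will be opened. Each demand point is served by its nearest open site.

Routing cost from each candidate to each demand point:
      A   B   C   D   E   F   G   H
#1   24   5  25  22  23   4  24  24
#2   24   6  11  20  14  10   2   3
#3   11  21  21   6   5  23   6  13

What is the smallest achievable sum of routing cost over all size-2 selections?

54

Open {#2, #3}.
  A→#3 11, B→#2 6, C→#2 11, D→#3 6, E→#3 5, F→#2 10, G→#2 2, H→#2 3  ⇒ total 54.
Compare {#1, #3}: total 71.
Compare {#1, #2}: total 83.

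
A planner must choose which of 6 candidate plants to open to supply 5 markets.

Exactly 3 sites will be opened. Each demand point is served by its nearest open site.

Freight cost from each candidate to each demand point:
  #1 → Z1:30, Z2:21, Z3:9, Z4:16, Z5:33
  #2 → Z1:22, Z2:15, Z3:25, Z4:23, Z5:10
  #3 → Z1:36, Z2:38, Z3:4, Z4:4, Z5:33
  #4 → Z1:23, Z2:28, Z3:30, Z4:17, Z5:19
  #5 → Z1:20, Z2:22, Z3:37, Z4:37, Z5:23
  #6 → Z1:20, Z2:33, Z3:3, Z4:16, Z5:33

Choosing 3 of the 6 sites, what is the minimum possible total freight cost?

52

Open {#2, #3, #6}.
  Z1→#6 20, Z2→#2 15, Z3→#6 3, Z4→#3 4, Z5→#2 10  ⇒ total 52.
Compare {#2, #3, #5}: total 53.
Compare {#1, #2, #3}: total 55.
No size-3 selection does better; minimum is 52.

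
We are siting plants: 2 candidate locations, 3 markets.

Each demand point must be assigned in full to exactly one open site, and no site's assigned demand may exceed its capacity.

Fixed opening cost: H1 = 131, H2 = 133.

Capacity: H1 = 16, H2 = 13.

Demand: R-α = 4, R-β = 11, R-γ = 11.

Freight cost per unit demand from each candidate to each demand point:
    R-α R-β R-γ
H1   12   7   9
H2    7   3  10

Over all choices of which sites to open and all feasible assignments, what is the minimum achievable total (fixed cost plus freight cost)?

444

Open {H1, H2}; cheapest assignment that respects the capacities:
  H1 (cap 16, load 15): R-α, R-γ — cost 4×12 + 11×9 = 147
  H2 (cap 13, load 11): R-β — cost 11×3 = 33
  Shipping 180, fixed 264 → total 444.
  Any other capacity-feasible assignment to {H1, H2} ships for at least 180.
Total demand is 26 and no other set of sites has combined capacity ≥ 26, so {H1, H2} is the only feasible choice of open sites. Minimum: 444.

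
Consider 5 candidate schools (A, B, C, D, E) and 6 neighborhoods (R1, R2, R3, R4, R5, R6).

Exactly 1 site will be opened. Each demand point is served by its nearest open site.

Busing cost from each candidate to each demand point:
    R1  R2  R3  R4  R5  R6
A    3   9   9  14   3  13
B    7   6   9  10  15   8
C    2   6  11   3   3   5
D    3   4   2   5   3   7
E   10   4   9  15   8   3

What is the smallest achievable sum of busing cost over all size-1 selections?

24

Open {D}.
  R1→D 3, R2→D 4, R3→D 2, R4→D 5, R5→D 3, R6→D 7  ⇒ total 24.
Compare {C}: total 30.
Compare {E}: total 49.
No size-1 selection does better; minimum is 24.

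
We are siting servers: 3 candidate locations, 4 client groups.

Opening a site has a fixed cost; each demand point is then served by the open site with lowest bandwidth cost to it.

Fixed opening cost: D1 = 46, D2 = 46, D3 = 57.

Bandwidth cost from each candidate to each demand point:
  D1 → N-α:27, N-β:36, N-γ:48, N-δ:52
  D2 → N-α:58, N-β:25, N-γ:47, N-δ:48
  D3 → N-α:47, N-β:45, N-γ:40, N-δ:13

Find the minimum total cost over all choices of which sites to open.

202

Open {D3}: assign each demand point to its cheapest open site.
  N-α→D3 47, N-β→D3 45, N-γ→D3 40, N-δ→D3 13
  bandwidth cost 145, fixed 57 → total 202.
Compare {D1}: bandwidth cost 163 + fixed 46 = 209.
Compare {D1, D3}: bandwidth cost 116 + fixed 103 = 219.
Compare {D2}: bandwidth cost 178 + fixed 46 = 224.
All other subsets cost ≥ 209. Minimum total cost: 202.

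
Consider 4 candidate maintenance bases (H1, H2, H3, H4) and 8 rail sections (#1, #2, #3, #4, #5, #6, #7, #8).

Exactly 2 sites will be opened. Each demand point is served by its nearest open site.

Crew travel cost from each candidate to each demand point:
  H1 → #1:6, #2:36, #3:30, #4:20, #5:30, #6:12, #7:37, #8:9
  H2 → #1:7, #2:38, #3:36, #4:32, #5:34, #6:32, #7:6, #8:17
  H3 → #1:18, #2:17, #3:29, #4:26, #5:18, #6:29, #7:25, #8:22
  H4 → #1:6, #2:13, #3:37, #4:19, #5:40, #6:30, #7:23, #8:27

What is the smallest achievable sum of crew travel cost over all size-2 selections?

Open {H1, H3}.
  #1→H1 6, #2→H3 17, #3→H3 29, #4→H1 20, #5→H3 18, #6→H1 12, #7→H3 25, #8→H1 9  ⇒ total 136.
Compare {H1, H4}: total 142.
Compare {H1, H2}: total 149.
No size-2 selection does better; minimum is 136.

136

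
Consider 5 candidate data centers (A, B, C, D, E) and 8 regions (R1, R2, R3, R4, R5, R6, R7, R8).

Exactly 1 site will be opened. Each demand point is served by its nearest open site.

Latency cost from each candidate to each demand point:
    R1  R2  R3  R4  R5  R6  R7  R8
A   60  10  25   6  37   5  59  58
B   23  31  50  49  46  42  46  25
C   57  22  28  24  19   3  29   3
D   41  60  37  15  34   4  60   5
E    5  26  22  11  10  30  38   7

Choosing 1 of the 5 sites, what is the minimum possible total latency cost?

Open {E}.
  R1→E 5, R2→E 26, R3→E 22, R4→E 11, R5→E 10, R6→E 30, R7→E 38, R8→E 7  ⇒ total 149.
Compare {C}: total 185.
Compare {D}: total 256.
No size-1 selection does better; minimum is 149.

149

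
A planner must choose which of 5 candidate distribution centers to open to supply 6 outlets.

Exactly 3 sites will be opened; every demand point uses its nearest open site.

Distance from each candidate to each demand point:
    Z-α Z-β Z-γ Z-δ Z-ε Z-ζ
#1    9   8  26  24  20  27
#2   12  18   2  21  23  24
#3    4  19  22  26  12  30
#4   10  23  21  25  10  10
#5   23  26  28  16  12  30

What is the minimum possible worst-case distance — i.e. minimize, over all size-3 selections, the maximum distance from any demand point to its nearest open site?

Open {#2, #4, #5}.
  Farthest demand point is Z-β at distance 18 (to #2); all others are ≤ 18.
With {#1, #2, #4} the worst case is 21.
With {#1, #4, #5} the worst case is 21.
No size-3 selection achieves below 18.

18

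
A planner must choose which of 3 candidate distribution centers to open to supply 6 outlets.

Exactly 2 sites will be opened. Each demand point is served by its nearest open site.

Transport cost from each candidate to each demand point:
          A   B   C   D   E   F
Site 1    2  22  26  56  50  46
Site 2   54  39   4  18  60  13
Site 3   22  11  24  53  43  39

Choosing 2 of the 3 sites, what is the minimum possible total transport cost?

Open {Site 1, Site 2}.
  A→Site 1 2, B→Site 1 22, C→Site 2 4, D→Site 2 18, E→Site 1 50, F→Site 2 13  ⇒ total 109.
Compare {Site 2, Site 3}: total 111.
Compare {Site 1, Site 3}: total 172.

109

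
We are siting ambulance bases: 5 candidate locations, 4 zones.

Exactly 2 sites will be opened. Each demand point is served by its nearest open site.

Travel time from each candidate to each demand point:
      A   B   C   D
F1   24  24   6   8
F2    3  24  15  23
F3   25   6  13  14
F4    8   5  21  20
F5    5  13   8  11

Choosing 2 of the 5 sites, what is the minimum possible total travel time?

27

Open {F1, F4}.
  A→F4 8, B→F4 5, C→F1 6, D→F1 8  ⇒ total 27.
Compare {F4, F5}: total 29.
Compare {F3, F5}: total 30.
No size-2 selection does better; minimum is 27.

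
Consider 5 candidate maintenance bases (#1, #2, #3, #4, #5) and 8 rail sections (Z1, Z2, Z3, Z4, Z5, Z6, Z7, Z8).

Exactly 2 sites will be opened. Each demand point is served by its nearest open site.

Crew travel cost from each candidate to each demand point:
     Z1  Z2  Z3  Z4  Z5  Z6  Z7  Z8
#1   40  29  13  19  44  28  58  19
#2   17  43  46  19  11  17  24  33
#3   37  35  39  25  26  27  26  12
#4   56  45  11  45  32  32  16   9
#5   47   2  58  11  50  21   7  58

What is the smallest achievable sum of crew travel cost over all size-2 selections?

140

Open {#4, #5}.
  Z1→#5 47, Z2→#5 2, Z3→#4 11, Z4→#5 11, Z5→#4 32, Z6→#5 21, Z7→#5 7, Z8→#4 9  ⇒ total 140.
Compare {#2, #4}: total 143.
Compare {#2, #5}: total 144.
No size-2 selection does better; minimum is 140.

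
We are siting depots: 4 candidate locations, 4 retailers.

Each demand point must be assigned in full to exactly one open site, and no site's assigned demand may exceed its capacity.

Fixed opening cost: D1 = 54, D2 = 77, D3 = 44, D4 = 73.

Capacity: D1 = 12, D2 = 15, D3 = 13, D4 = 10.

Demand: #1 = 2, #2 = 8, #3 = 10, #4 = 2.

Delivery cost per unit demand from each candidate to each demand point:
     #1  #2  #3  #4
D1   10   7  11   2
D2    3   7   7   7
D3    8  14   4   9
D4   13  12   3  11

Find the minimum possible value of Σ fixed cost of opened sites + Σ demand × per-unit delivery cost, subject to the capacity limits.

Open {D1, D3}; cheapest assignment that respects the capacities:
  D1 (cap 12, load 10): #2, #4 — cost 8×7 + 2×2 = 60
  D3 (cap 13, load 12): #1, #3 — cost 2×8 + 10×4 = 56
  Shipping 116, fixed 98 → total 214.
  Any other capacity-feasible assignment to {D1, D3} ships for at least 116.
Compare {D1, D4}: its best feasible assignment gives total 237.
Compare {D2, D3}: its best feasible assignment gives total 237.
Every other set of open sites that can feasibly serve all demand totals ≥ 237 even under its best assignment. Minimum: 214.

214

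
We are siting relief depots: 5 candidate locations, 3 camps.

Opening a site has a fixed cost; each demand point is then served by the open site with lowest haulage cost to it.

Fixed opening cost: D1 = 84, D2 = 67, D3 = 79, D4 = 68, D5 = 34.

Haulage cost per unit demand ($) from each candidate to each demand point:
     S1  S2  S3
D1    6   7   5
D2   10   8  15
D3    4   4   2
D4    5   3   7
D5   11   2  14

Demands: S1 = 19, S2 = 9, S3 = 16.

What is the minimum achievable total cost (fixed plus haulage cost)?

Open {D3}: assign each demand point to its cheapest open site.
  S1→D3 19×4=76, S2→D3 9×4=36, S3→D3 16×2=32
  haulage cost 144, fixed 79 → total 223.
Compare {D3, D5}: haulage cost 126 + fixed 113 = 239.
Compare {D3, D4}: haulage cost 135 + fixed 147 = 282.
Compare {D2, D3}: haulage cost 144 + fixed 146 = 290.
All other subsets cost ≥ 239. Minimum total cost: 223.

223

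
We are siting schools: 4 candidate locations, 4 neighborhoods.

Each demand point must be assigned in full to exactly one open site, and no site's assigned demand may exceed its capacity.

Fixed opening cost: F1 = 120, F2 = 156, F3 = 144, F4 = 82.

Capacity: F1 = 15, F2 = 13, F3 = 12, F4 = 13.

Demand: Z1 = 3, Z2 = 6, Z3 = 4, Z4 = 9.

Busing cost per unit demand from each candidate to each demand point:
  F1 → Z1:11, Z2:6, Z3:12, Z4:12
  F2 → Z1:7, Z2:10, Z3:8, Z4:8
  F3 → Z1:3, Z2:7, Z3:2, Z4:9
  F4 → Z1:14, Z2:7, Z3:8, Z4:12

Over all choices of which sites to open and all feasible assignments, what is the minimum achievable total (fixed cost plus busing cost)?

Open {F3, F4}; cheapest assignment that respects the capacities:
  F3 (cap 12, load 12): Z1, Z4 — cost 3×3 + 9×9 = 90
  F4 (cap 13, load 10): Z2, Z3 — cost 6×7 + 4×8 = 74
  Shipping 164, fixed 226 → total 390.
  Any other capacity-feasible assignment to {F3, F4} ships for at least 164.
Compare {F2, F4}: its best feasible assignment gives total 405.
Compare {F1, F4}: its best feasible assignment gives total 411.
Every other set of open sites that can feasibly serve all demand totals ≥ 405 even under its best assignment. Minimum: 390.

390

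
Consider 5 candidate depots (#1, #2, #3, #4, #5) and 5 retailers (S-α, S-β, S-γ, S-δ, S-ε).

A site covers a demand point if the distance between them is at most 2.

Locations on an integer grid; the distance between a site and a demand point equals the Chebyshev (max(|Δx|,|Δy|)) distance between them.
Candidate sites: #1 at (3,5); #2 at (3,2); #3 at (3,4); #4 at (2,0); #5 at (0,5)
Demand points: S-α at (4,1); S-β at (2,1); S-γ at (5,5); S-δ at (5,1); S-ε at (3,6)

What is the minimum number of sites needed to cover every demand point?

Coverage sets (demand points within 2 of each site):
  #1: {S-γ, S-ε}
  #2: {S-α, S-β, S-δ}
  #3: {S-γ, S-ε}
  #4: {S-α, S-β}
  #5: {}
No single site covers all 5 demand points.
But {#1, #2} covers everything, so the minimum is 2.

2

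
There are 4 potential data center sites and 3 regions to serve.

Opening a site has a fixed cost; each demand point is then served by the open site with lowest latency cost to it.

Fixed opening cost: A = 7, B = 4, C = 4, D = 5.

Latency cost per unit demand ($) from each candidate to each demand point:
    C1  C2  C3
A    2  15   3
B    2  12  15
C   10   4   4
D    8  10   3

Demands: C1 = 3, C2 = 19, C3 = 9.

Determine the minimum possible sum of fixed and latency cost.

120

Open {A, C}: assign each demand point to its cheapest open site.
  C1→A 3×2=6, C2→C 19×4=76, C3→A 9×3=27
  latency cost 109, fixed 11 → total 120.
Compare {B, C, D}: latency cost 109 + fixed 13 = 122.
Compare {A, B, C}: latency cost 109 + fixed 15 = 124.
Compare {A, C, D}: latency cost 109 + fixed 16 = 125.
All other subsets cost ≥ 122. Minimum total cost: 120.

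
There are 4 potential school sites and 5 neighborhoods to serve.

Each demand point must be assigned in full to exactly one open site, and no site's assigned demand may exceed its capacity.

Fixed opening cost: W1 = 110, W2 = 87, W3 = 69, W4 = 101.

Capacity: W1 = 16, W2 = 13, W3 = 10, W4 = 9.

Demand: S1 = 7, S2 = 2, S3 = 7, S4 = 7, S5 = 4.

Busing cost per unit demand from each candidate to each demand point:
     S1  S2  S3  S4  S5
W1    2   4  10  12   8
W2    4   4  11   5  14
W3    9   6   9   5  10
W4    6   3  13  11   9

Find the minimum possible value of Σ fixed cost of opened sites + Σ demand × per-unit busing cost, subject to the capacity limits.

380

Open {W1, W2}; cheapest assignment that respects the capacities:
  W1 (cap 16, load 16): S1, S2, S3 — cost 7×2 + 2×4 + 7×10 = 92
  W2 (cap 13, load 11): S4, S5 — cost 7×5 + 4×14 = 91
  Shipping 183, fixed 197 → total 380.
  Any other capacity-feasible assignment to {W1, W2} ships for at least 183.
Compare {W1, W2, W3}: its best feasible assignment gives total 418.
Compare {W1, W3, W4}: its best feasible assignment gives total 441.
Every other set of open sites that can feasibly serve all demand totals ≥ 418 even under its best assignment. Minimum: 380.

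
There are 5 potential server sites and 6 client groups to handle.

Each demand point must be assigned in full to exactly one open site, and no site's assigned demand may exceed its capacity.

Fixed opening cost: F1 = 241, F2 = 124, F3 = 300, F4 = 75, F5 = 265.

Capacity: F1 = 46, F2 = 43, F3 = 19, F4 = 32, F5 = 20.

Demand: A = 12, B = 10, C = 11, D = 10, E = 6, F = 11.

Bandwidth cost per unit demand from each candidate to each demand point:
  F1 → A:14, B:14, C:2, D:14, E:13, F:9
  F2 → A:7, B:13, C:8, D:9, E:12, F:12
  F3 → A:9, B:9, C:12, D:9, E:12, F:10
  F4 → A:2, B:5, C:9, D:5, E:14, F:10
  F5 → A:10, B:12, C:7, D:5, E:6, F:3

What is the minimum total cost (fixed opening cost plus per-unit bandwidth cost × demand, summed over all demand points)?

Open {F2, F4}; cheapest assignment that respects the capacities:
  F2 (cap 43, load 28): C, E, F — cost 11×8 + 6×12 + 11×12 = 292
  F4 (cap 32, load 32): A, B, D — cost 12×2 + 10×5 + 10×5 = 124
  Shipping 416, fixed 199 → total 615.
  Any other capacity-feasible assignment to {F2, F4} ships for at least 416.
Compare {F1, F4}: its best feasible assignment gives total 639.
Compare {F2, F4, F5}: its best feasible assignment gives total 745.
Every other set of open sites that can feasibly serve all demand totals ≥ 639 even under its best assignment. Minimum: 615.

615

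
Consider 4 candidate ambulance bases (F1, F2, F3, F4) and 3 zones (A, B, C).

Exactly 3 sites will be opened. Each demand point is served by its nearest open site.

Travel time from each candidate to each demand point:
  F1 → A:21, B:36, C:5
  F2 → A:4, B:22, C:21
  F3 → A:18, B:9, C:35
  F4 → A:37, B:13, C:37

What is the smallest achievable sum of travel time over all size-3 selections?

Open {F1, F2, F3}.
  A→F2 4, B→F3 9, C→F1 5  ⇒ total 18.
Compare {F1, F2, F4}: total 22.
Compare {F1, F3, F4}: total 32.
No size-3 selection does better; minimum is 18.

18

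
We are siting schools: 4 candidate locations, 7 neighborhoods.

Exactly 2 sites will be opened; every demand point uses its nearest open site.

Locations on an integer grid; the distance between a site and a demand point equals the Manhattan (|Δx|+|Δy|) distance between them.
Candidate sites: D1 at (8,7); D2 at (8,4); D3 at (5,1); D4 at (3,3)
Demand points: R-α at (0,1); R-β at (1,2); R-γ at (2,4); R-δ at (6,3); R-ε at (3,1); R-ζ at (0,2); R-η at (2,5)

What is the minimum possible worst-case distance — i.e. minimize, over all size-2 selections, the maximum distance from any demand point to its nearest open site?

5

Open {D1, D4}.
  Farthest demand point is R-α at distance 5 (to D4); all others are ≤ 5.
With {D2, D4} the worst case is 5.
With {D3, D4} the worst case is 5.
No size-2 selection achieves below 5.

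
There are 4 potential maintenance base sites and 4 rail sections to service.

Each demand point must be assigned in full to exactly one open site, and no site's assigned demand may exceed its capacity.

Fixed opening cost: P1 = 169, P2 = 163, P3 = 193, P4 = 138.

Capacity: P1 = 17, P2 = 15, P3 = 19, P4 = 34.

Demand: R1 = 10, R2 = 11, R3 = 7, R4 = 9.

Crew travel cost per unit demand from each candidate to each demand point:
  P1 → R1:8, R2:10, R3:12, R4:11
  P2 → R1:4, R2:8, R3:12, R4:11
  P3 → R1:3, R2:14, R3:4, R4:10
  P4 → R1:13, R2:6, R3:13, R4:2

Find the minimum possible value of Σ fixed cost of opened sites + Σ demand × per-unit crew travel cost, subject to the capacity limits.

Open {P3, P4}; cheapest assignment that respects the capacities:
  P3 (cap 19, load 17): R1, R3 — cost 10×3 + 7×4 = 58
  P4 (cap 34, load 20): R2, R4 — cost 11×6 + 9×2 = 84
  Shipping 142, fixed 331 → total 473.
  Any other capacity-feasible assignment to {P3, P4} ships for at least 142.
Compare {P2, P4}: its best feasible assignment gives total 516.
Compare {P1, P4}: its best feasible assignment gives total 555.
Every other set of open sites that can feasibly serve all demand totals ≥ 516 even under its best assignment. Minimum: 473.

473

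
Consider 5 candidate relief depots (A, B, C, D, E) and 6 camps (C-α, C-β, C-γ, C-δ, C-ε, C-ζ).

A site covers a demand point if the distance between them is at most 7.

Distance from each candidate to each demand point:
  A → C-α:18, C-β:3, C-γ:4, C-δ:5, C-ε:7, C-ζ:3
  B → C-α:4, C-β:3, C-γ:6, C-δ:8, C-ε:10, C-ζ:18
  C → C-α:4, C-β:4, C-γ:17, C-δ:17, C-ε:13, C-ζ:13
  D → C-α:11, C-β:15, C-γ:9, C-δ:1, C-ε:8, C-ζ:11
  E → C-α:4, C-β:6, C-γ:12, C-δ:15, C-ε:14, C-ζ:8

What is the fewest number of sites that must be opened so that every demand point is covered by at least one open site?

2

Coverage sets (demand points within 7 of each site):
  A: {C-β, C-γ, C-δ, C-ε, C-ζ}
  B: {C-α, C-β, C-γ}
  C: {C-α, C-β}
  D: {C-δ}
  E: {C-α, C-β}
No single site covers all 6 demand points.
But {A, B} covers everything, so the minimum is 2.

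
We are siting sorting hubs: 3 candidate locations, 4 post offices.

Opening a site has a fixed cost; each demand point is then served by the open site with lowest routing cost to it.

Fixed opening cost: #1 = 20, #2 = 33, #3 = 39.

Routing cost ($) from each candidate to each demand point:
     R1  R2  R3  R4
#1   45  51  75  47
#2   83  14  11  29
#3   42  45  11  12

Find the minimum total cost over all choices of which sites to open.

149

Open {#3}: assign each demand point to its cheapest open site.
  R1→#3 42, R2→#3 45, R3→#3 11, R4→#3 12
  routing cost 110, fixed 39 → total 149.
Compare {#2, #3}: routing cost 79 + fixed 72 = 151.
Compare {#1, #2}: routing cost 99 + fixed 53 = 152.
Compare {#1, #3}: routing cost 110 + fixed 59 = 169.
All other subsets cost ≥ 151. Minimum total cost: 149.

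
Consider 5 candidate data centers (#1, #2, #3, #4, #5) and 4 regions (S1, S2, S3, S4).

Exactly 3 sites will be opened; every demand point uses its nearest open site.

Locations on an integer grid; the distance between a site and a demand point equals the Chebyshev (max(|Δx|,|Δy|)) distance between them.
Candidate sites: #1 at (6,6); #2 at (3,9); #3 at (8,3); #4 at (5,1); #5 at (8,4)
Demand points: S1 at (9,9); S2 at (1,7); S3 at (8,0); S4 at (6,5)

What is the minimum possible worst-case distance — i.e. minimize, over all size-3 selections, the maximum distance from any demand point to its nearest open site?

3

Open {#1, #2, #3}.
  Farthest demand point is S1 at distance 3 (to #1); all others are ≤ 3.
With {#1, #2, #4} the worst case is 3.
With {#1, #2, #5} the worst case is 4.
No size-3 selection achieves below 3.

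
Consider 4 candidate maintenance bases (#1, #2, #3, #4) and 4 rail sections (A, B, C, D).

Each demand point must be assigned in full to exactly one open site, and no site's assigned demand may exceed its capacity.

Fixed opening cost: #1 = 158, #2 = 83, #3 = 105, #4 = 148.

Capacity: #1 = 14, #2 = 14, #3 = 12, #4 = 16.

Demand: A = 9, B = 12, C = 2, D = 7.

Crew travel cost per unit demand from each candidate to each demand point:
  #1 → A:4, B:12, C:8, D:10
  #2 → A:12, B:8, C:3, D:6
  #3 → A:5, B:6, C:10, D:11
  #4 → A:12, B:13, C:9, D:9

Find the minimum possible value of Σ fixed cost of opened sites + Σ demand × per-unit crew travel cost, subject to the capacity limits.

Open {#1, #2, #3}; cheapest assignment that respects the capacities:
  #1 (cap 14, load 9): A — cost 9×4 = 36
  #2 (cap 14, load 9): C, D — cost 2×3 + 7×6 = 48
  #3 (cap 12, load 12): B — cost 12×6 = 72
  Shipping 156, fixed 346 → total 502.
  Any other capacity-feasible assignment to {#1, #2, #3} ships for at least 156.
Compare {#2, #4}: its best feasible assignment gives total 504.
Compare {#2, #3, #4}: its best feasible assignment gives total 546.
Every other set of open sites that can feasibly serve all demand totals ≥ 504 even under its best assignment. Minimum: 502.

502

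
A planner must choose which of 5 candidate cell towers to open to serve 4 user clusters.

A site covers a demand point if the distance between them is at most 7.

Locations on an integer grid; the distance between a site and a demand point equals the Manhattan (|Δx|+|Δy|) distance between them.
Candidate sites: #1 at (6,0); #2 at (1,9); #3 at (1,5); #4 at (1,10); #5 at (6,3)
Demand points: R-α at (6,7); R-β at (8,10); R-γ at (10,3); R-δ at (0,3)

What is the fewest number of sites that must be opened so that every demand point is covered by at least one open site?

2

Coverage sets (demand points within 7 of each site):
  #1: {R-α, R-γ}
  #2: {R-α, R-δ}
  #3: {R-α, R-δ}
  #4: {R-β}
  #5: {R-α, R-γ, R-δ}
No single site covers all 4 demand points.
But {#4, #5} covers everything, so the minimum is 2.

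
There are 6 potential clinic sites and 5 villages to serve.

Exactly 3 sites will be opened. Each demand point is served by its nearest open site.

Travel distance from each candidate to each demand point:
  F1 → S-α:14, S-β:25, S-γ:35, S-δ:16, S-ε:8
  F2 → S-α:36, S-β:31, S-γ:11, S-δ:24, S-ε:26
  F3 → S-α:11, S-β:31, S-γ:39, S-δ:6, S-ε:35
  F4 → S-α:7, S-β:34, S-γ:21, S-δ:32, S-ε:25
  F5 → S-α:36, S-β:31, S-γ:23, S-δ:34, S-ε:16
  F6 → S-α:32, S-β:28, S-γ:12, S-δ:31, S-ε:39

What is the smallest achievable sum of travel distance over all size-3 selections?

Open {F1, F2, F3}.
  S-α→F3 11, S-β→F1 25, S-γ→F2 11, S-δ→F3 6, S-ε→F1 8  ⇒ total 61.
Compare {F1, F3, F6}: total 62.
Compare {F1, F2, F4}: total 67.
No size-3 selection does better; minimum is 61.

61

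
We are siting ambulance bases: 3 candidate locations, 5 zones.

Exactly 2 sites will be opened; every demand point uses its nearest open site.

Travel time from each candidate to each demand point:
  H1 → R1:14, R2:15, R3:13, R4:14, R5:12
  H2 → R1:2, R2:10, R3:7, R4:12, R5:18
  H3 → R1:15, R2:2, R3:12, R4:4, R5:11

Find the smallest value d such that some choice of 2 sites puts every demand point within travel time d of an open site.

Open {H2, H3}.
  Farthest demand point is R5 at travel time 11 (to H3); all others are ≤ 11.
With {H1, H2} the worst case is 12.
With {H1, H3} the worst case is 14.
No size-2 selection achieves below 11.

11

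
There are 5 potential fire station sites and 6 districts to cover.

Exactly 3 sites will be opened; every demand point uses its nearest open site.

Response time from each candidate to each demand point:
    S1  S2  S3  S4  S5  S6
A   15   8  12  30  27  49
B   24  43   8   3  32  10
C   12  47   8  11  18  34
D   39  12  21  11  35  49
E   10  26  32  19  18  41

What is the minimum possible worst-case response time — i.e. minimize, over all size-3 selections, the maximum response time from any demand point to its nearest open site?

18

Open {A, B, C}.
  Farthest demand point is S5 at response time 18 (to C); all others are ≤ 18.
With {A, B, E} the worst case is 18.
With {B, C, D} the worst case is 18.
No size-3 selection achieves below 18.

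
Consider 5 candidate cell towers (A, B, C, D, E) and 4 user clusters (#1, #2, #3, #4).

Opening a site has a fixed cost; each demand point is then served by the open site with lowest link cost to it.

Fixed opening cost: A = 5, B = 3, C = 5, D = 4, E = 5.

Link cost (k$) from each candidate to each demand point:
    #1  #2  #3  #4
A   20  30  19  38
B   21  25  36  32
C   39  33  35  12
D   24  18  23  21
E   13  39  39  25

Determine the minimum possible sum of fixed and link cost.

Open {C, D, E}: assign each demand point to its cheapest open site.
  #1→E 13, #2→D 18, #3→D 23, #4→C 12
  link cost 66, fixed 14 → total 80.
Compare {A, C, D, E}: link cost 62 + fixed 19 = 81.
Compare {A, C, D}: link cost 69 + fixed 14 = 83.
Compare {B, C, D, E}: link cost 66 + fixed 17 = 83.
All other subsets cost ≥ 81. Minimum total cost: 80.

80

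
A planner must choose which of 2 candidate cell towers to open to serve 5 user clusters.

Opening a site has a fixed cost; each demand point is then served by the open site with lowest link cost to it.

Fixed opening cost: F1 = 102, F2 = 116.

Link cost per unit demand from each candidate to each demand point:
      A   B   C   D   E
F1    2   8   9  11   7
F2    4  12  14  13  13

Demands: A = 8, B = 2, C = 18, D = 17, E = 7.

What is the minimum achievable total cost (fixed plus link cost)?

532

Open {F1}: assign each demand point to its cheapest open site.
  A→F1 8×2=16, B→F1 2×8=16, C→F1 18×9=162, D→F1 17×11=187, E→F1 7×7=49
  link cost 430, fixed 102 → total 532.
Compare {F1, F2}: link cost 430 + fixed 218 = 648.
Compare {F2}: link cost 620 + fixed 116 = 736.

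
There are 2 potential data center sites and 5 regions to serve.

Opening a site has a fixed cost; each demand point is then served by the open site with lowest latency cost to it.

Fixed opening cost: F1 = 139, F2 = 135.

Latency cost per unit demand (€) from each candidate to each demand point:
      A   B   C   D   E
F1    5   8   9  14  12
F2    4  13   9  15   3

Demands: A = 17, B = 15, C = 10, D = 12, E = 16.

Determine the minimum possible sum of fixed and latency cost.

Open {F2}: assign each demand point to its cheapest open site.
  A→F2 17×4=68, B→F2 15×13=195, C→F2 10×9=90, D→F2 12×15=180, E→F2 16×3=48
  latency cost 581, fixed 135 → total 716.
Compare {F1, F2}: latency cost 494 + fixed 274 = 768.
Compare {F1}: latency cost 655 + fixed 139 = 794.

716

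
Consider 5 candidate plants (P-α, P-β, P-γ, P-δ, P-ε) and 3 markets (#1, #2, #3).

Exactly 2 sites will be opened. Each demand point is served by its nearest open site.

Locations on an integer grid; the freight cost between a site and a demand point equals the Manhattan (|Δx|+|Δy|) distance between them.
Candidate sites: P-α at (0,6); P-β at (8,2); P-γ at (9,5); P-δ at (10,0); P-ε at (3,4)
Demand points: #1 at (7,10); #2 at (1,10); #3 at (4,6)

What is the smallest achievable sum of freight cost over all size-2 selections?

Open {P-α, P-γ}.
  #1→P-γ 7, #2→P-α 5, #3→P-α 4  ⇒ total 16.
Compare {P-α, P-β}: total 18.
Compare {P-α, P-ε}: total 18.
No size-2 selection does better; minimum is 16.

16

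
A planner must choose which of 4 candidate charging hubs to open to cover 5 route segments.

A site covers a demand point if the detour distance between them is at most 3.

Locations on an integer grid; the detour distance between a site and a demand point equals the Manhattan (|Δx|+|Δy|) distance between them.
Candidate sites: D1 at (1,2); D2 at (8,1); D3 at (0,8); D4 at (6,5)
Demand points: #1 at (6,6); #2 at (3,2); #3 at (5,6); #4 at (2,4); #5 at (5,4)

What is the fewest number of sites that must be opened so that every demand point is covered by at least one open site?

Coverage sets (demand points within 3 of each site):
  D1: {#2, #4}
  D2: {}
  D3: {}
  D4: {#1, #3, #5}
No single site covers all 5 demand points.
But {D1, D4} covers everything, so the minimum is 2.

2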